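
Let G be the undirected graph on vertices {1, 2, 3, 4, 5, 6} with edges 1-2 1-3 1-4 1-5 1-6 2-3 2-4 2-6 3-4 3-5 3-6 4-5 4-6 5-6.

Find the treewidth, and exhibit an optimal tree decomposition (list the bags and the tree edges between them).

Treewidth 4.
One such decomposition:
Bags: B1 = {1, 3, 4, 5, 6}  B2 = {1, 2, 3, 4, 6}
Tree: B1–B2

Every bag has size at most 5, so the width is 5 − 1 = 4 and tw(G) ≤ 4. For the lower bound, the 5 vertices {1, 2, 3, 4, 6} are pairwise adjacent, and any tree decomposition puts a clique entirely inside one bag — forcing width ≥ 4. The upper and lower bounds meet at 4, so that is the treewidth.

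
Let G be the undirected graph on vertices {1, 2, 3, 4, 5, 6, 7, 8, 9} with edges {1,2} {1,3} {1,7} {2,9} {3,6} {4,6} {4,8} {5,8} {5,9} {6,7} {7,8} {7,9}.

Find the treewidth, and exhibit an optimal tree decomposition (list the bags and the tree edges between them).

The largest bag has 4 vertices, giving width 3; this decomposition certifies tw(G) ≤ 3. For the lower bound: the 4 vertex sets {4,5,8}, {9}, {7}, {1,2,3,6} are disjoint, each induces a connected subgraph, and every pair is joined by at least one edge of G. Contracting each set to a single vertex therefore yields K_{4} as a minor, and since treewidth is minor-monotone, tw(G) ≥ tw(K_{4}) = 3. Hence tw(G) = 3 exactly.

Treewidth 3.
One such decomposition:
Bags: B1 = {4, 5, 8, 9}  B2 = {4, 7, 8, 9}  B3 = {4, 6, 7, 9}  B4 = {2, 6, 7, 9}  B5 = {1, 2, 6, 7}  B6 = {1, 2, 3, 6}
Tree: B1–B2, B2–B3, B3–B4, B4–B5, B5–B6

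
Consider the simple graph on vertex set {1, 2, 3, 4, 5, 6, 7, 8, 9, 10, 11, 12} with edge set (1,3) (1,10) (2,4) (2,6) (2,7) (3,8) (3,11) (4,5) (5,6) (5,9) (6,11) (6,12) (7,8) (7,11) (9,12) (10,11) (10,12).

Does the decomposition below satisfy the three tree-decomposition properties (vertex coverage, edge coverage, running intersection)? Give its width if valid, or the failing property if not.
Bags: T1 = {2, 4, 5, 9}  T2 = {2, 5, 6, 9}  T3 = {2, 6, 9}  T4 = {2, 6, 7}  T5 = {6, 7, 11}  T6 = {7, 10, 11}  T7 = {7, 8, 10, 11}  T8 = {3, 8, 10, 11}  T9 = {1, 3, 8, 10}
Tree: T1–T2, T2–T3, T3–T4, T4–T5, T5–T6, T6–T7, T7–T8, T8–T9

A tree decomposition must satisfy three properties: every vertex lies in some bag; for every edge, both endpoints lie together in some bag; and for every vertex, the bags containing it form a connected subtree. Here vertex 12 appears in no bag, so the decomposition is invalid.

No — vertex 12 appears in no bag.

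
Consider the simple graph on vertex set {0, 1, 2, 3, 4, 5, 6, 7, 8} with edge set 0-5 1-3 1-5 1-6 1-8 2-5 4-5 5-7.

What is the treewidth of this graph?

1

A width-1 tree decomposition is:
Bags: B1 = {0, 5}  B2 = {1, 5}  B3 = {1, 3}  B4 = {1, 8}  B5 = {1, 6}  B6 = {2, 5}  B7 = {4, 5}  B8 = {5, 7}
Tree: B1–B2, B2–B3, B2–B4, B3–B5, B2–B6, B2–B7, B7–B8
Each bag holds 2 vertices, so the decomposition has width 1, which upper-bounds the treewidth. Since G has at least one edge (e.g. 5–0), it is not an edgeless graph, so tw(G) ≥ 1. Combining the bounds, tw(G) = 1.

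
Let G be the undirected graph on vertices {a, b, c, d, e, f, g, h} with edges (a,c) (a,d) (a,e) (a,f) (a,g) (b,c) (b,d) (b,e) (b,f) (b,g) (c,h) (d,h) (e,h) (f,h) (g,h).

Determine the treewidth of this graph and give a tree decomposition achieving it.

Every bag has size at most 4, so the width is 4 − 1 = 3 and tw(G) ≤ 3. For the lower bound: the 4 vertex sets {f,h}, {b,g}, {a}, {c} are disjoint, each induces a connected subgraph, and every pair is joined by at least one edge of G. Contracting each set to a single vertex therefore yields K_{4} as a minor, and since treewidth is minor-monotone, tw(G) ≥ tw(K_{4}) = 3. Hence tw(G) = 3 exactly.

Treewidth 3.
Bags: B1 = {a, b, f, h}  B2 = {a, b, g, h}  B3 = {a, b, c, h}  B4 = {a, b, d, h}  B5 = {a, b, e, h}
Tree: B1–B2, B2–B3, B3–B4, B4–B5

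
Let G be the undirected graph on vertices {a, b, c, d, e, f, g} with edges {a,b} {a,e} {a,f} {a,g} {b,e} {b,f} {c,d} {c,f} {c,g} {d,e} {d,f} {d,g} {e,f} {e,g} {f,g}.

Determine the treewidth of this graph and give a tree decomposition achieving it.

Every bag has size at most 4, so the width is 4 − 1 = 3 and tw(G) ≤ 3. On the other hand G contains the 4-clique {d, e, f, g}. A clique must lie in a single bag of any decomposition, so no decomposition can have width below 3. Hence tw(G) = 3 exactly.

Treewidth 3.
One such decomposition:
Bags: B1 = {a, b, e, f}  B2 = {a, e, f, g}  B3 = {d, e, f, g}  B4 = {c, d, f, g}
Tree: B1–B2, B2–B3, B3–B4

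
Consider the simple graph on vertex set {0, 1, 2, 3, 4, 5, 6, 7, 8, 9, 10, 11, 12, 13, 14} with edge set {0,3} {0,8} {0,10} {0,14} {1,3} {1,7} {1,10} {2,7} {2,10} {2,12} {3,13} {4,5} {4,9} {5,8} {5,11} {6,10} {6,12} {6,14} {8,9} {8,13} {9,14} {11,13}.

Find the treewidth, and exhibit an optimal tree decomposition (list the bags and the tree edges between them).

Treewidth 3.
One such decomposition:
Bags: B1 = {4, 5, 11, 13}  B2 = {4, 5, 8, 13}  B3 = {4, 8, 9, 13}  B4 = {3, 8, 9, 13}  B5 = {0, 3, 8, 9}  B6 = {0, 3, 9, 14}  B7 = {0, 1, 3, 14}  B8 = {0, 1, 10, 14}  B9 = {1, 6, 10, 14}  B10 = {1, 6, 7, 10}  B11 = {2, 6, 7, 10}  B12 = {2, 6, 7, 12}
Tree: B1–B2, B2–B3, B3–B4, B4–B5, B5–B6, B6–B7, B7–B8, B8–B9, B9–B10, B10–B11, B11–B12

Every bag has size at most 4, so the width is 4 − 1 = 3 and tw(G) ≤ 3. For the lower bound: the 4 vertex sets {4,5,11}, {13}, {8}, {0,3,9,14} are disjoint, each induces a connected subgraph, and every pair is joined by at least one edge of G. Contracting each set to a single vertex therefore yields K_{4} as a minor, and since treewidth is minor-monotone, tw(G) ≥ tw(K_{4}) = 3. Therefore the treewidth is 3.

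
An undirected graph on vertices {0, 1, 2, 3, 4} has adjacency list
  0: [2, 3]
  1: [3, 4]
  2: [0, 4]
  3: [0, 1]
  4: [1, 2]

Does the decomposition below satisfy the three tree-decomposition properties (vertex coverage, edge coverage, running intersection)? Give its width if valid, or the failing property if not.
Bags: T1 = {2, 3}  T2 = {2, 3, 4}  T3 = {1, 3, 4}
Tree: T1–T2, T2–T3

No — vertex 0 appears in no bag.

A tree decomposition must satisfy three properties: every vertex lies in some bag; for every edge, both endpoints lie together in some bag; and for every vertex, the bags containing it form a connected subtree. Here vertex 0 appears in no bag, so the decomposition is invalid.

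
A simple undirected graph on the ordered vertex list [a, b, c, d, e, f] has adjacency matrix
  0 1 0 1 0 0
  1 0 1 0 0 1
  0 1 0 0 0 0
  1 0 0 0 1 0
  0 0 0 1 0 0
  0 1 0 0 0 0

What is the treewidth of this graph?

A width-1 tree decomposition is:
Bags: B1 = {d, e}  B2 = {a, d}  B3 = {a, b}  B4 = {b, c}  B5 = {b, f}
Tree: B1–B2, B2–B3, B3–B4, B4–B5
Each bag holds 2 vertices, so the decomposition has width 1, which upper-bounds the treewidth. Since G has at least one edge (e.g. e–d), it is not an edgeless graph, so tw(G) ≥ 1. Therefore the treewidth is 1.

1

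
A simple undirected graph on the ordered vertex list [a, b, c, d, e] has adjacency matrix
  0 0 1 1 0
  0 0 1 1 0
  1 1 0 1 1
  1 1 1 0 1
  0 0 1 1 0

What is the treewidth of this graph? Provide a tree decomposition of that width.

The largest bag has 3 vertices, giving width 2; this decomposition certifies tw(G) ≤ 2. For the lower bound, the 3 vertices {c, d, e} are pairwise adjacent, and any tree decomposition puts a clique entirely inside one bag — forcing width ≥ 2. Hence tw(G) = 2 exactly.

Treewidth 2.
One optimal decomposition is:
Bags: B1 = {a, c, d}  B2 = {c, d, e}  B3 = {b, c, d}
Tree: B1–B2, B1–B3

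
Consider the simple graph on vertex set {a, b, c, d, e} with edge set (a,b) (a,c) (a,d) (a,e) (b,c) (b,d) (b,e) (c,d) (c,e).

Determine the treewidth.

3

A width-3 tree decomposition is:
Bags: B1 = {a, b, c, d}  B2 = {a, b, c, e}
Tree: B1–B2
Every bag has size at most 4, so the width is 4 − 1 = 3 and tw(G) ≤ 3. Conversely, {a, b, c, d} is a clique of size 4, and the vertices of any clique must share a bag in every tree decomposition; so some bag has ≥ 4 vertices and tw(G) ≥ 3. The upper and lower bounds meet at 3, so that is the treewidth.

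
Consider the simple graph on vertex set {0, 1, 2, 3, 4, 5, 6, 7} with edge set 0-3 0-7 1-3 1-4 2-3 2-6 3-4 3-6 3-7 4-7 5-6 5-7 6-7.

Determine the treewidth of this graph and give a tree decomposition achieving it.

The largest bag has 3 vertices, giving width 2; this decomposition certifies tw(G) ≤ 2. On the other hand G contains the 3-clique {1, 3, 4}. A clique must lie in a single bag of any decomposition, so no decomposition can have width below 2. Hence tw(G) = 2 exactly.

Treewidth 2.
One optimal decomposition is:
Bags: B1 = {3, 6, 7}  B2 = {0, 3, 7}  B3 = {2, 3, 6}  B4 = {3, 4, 7}  B5 = {5, 6, 7}  B6 = {1, 3, 4}
Tree: B1–B2, B1–B3, B2–B4, B1–B5, B4–B6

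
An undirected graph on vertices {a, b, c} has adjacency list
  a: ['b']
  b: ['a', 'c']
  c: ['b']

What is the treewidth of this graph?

1

A width-1 tree decomposition is:
Bags: B1 = {a, b}  B2 = {b, c}
Tree: B1–B2
Each bag holds 2 vertices, so the decomposition has width 1, which upper-bounds the treewidth. Any graph with an edge has treewidth ≥ 1, and G has the edge b–a. The upper and lower bounds meet at 1, so that is the treewidth.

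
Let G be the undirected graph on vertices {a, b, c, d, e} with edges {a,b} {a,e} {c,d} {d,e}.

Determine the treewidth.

1

A width-1 tree decomposition is:
Bags: B1 = {a, b}  B2 = {a, e}  B3 = {d, e}  B4 = {c, d}
Tree: B1–B2, B2–B3, B3–B4
Each bag holds 2 vertices, so the decomposition has width 1, which upper-bounds the treewidth. G has an edge, so its treewidth is at least 1. Therefore the treewidth is 1.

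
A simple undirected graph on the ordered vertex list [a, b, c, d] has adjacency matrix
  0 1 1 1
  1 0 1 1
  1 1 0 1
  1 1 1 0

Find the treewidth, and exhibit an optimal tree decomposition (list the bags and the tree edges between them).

With just one bag of size 4, the width is 4 − 1 = 3, so tw(G) ≤ 3. On the other hand G contains the 4-clique {a, b, c, d}. A clique must lie in a single bag of any decomposition, so no decomposition can have width below 3. Combining the bounds, tw(G) = 3.

Treewidth 3.
One optimal decomposition is:
Bags: B1 = {a, b, c, d}
Tree: (single bag)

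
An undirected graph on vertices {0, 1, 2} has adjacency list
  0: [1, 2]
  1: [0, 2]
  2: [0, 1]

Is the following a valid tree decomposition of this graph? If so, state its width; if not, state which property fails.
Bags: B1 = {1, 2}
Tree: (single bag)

No — vertex 0 appears in no bag.

A tree decomposition must satisfy three properties: every vertex lies in some bag; for every edge, both endpoints lie together in some bag; and for every vertex, the bags containing it form a connected subtree. Here vertex 0 appears in no bag, so the decomposition is invalid.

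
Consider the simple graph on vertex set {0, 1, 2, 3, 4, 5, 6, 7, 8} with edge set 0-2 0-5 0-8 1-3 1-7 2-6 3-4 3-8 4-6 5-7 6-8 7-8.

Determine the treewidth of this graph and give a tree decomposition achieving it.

Treewidth 3.
One such decomposition:
Bags: B1 = {1, 3, 4, 7}  B2 = {3, 4, 7, 8}  B3 = {4, 6, 7, 8}  B4 = {5, 6, 7, 8}  B5 = {0, 5, 6, 8}  B6 = {0, 2, 5, 6}
Tree: B1–B2, B2–B3, B3–B4, B4–B5, B5–B6

Every bag has size at most 4, so the width is 4 − 1 = 3 and tw(G) ≤ 3. For the lower bound: the 4 vertex sets {1,3,4}, {7}, {8}, {0,2,5,6} are disjoint, each induces a connected subgraph, and every pair is joined by at least one edge of G. Contracting each set to a single vertex therefore yields K_{4} as a minor, and since treewidth is minor-monotone, tw(G) ≥ tw(K_{4}) = 3. The upper and lower bounds meet at 3, so that is the treewidth.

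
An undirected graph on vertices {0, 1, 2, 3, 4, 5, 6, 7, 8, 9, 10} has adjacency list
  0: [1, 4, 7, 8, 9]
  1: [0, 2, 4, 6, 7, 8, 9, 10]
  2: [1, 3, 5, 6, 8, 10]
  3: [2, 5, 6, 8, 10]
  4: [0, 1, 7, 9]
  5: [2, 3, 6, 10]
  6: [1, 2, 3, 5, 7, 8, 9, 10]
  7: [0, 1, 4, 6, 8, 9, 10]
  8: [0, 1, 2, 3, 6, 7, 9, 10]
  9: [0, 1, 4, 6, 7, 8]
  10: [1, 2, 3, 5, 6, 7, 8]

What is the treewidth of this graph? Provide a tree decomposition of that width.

Every bag has size at most 5, so the width is 5 − 1 = 4 and tw(G) ≤ 4. On the other hand G contains the 5-clique {1, 2, 6, 8, 10}. A clique must lie in a single bag of any decomposition, so no decomposition can have width below 4. The upper and lower bounds meet at 4, so that is the treewidth.

Treewidth 4.
One optimal decomposition is:
Bags: B1 = {1, 6, 7, 8, 10}  B2 = {1, 2, 6, 8, 10}  B3 = {1, 6, 7, 8, 9}  B4 = {2, 3, 6, 8, 10}  B5 = {0, 1, 7, 8, 9}  B6 = {2, 3, 5, 6, 10}  B7 = {0, 1, 4, 7, 9}
Tree: B1–B2, B1–B3, B2–B4, B3–B5, B4–B6, B5–B7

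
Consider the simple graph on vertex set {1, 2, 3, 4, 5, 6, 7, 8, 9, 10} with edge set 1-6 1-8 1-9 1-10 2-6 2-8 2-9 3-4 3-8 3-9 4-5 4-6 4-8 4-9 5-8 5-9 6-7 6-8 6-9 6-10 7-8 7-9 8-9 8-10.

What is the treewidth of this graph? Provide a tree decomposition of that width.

The largest bag has 4 vertices, giving width 3; this decomposition certifies tw(G) ≤ 3. For the lower bound, the 4 vertices {3, 4, 8, 9} are pairwise adjacent, and any tree decomposition puts a clique entirely inside one bag — forcing width ≥ 3. The upper and lower bounds meet at 3, so that is the treewidth.

Treewidth 3.
Bags: B1 = {1, 6, 8, 9}  B2 = {4, 6, 8, 9}  B3 = {1, 6, 8, 10}  B4 = {2, 6, 8, 9}  B5 = {3, 4, 8, 9}  B6 = {4, 5, 8, 9}  B7 = {6, 7, 8, 9}
Tree: B1–B2, B1–B3, B2–B4, B2–B5, B5–B6, B2–B7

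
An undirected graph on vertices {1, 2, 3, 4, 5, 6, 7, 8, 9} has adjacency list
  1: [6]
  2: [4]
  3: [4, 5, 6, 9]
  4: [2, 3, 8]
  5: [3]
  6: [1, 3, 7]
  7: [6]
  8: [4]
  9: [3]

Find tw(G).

A width-1 tree decomposition is:
Bags: B1 = {3, 6}  B2 = {3, 4}  B3 = {4, 8}  B4 = {1, 6}  B5 = {3, 9}  B6 = {2, 4}  B7 = {3, 5}  B8 = {6, 7}
Tree: B1–B2, B2–B3, B1–B4, B2–B5, B3–B6, B1–B7, B4–B8
The largest bag has 2 vertices, giving width 1; this decomposition certifies tw(G) ≤ 1. Any graph with an edge has treewidth ≥ 1, and G has the edge 3–6. Hence tw(G) = 1 exactly.

1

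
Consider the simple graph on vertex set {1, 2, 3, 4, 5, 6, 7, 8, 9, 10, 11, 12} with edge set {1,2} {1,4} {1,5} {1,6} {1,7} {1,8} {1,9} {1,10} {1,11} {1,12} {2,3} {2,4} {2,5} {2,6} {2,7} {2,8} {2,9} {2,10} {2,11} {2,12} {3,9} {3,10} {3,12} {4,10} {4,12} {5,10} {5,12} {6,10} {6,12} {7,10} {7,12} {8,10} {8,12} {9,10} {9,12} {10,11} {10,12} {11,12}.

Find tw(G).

A width-4 tree decomposition is:
Bags: B1 = {1, 2, 5, 10, 12}  B2 = {1, 2, 6, 10, 12}  B3 = {1, 2, 9, 10, 12}  B4 = {2, 3, 9, 10, 12}  B5 = {1, 2, 8, 10, 12}  B6 = {1, 2, 10, 11, 12}  B7 = {1, 2, 7, 10, 12}  B8 = {1, 2, 4, 10, 12}
Tree: B1–B2, B1–B3, B3–B4, B3–B5, B5–B6, B2–B7, B5–B8
Each bag holds 5 vertices, so the decomposition has width 4, which upper-bounds the treewidth. For the lower bound, the 5 vertices {1, 2, 4, 10, 12} are pairwise adjacent, and any tree decomposition puts a clique entirely inside one bag — forcing width ≥ 4. Therefore the treewidth is 4.

4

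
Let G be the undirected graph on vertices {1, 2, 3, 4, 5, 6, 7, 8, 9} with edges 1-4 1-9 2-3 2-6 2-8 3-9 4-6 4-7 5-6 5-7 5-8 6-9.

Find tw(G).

3

A width-3 tree decomposition is:
Bags: B1 = {1, 3, 4, 9}  B2 = {3, 4, 6, 9}  B3 = {2, 3, 4, 6}  B4 = {2, 4, 6, 7}  B5 = {2, 5, 6, 7}  B6 = {2, 5, 7, 8}
Tree: B1–B2, B2–B3, B3–B4, B4–B5, B5–B6
Every bag has size at most 4, so the width is 4 − 1 = 3 and tw(G) ≤ 3. For the lower bound: the 4 vertex sets {1,3,9}, {4}, {6}, {2,5,7,8} are disjoint, each induces a connected subgraph, and every pair is joined by at least one edge of G. Contracting each set to a single vertex therefore yields K_{4} as a minor, and since treewidth is minor-monotone, tw(G) ≥ tw(K_{4}) = 3. Hence tw(G) = 3 exactly.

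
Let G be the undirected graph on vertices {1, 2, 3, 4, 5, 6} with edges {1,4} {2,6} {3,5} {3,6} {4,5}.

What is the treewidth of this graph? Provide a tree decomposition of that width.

Each bag holds 2 vertices, so the decomposition has width 1, which upper-bounds the treewidth. G has an edge, so its treewidth is at least 1. The upper and lower bounds meet at 1, so that is the treewidth.

Treewidth 1.
One optimal decomposition is:
Bags: B1 = {2, 6}  B2 = {3, 6}  B3 = {3, 5}  B4 = {4, 5}  B5 = {1, 4}
Tree: B1–B2, B2–B3, B3–B4, B4–B5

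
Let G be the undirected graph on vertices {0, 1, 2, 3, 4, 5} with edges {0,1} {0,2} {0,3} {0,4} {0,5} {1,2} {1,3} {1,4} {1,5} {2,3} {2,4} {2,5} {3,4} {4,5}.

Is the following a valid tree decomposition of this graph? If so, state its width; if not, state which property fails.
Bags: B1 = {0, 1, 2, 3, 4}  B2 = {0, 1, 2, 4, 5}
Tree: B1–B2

Yes; width 4.

Vertex coverage: the bags together contain {0, 1, 2, 3, 4, 5}, the full vertex set. Edge coverage: each edge of G has both endpoints in at least one bag. Running intersection: for every vertex, the bags containing it form a connected subtree. All three properties hold, so this is a valid tree decomposition of width max|bag| − 1 = 4, and hence tw(G) ≤ 4.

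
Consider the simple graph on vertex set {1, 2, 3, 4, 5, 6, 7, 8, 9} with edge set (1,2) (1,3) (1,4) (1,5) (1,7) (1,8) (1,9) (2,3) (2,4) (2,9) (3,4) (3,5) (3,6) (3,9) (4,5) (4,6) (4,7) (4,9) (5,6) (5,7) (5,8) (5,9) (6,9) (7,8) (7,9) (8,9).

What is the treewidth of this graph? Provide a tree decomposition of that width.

Treewidth 4.
One optimal decomposition is:
Bags: B1 = {3, 4, 5, 6, 9}  B2 = {1, 3, 4, 5, 9}  B3 = {1, 2, 3, 4, 9}  B4 = {1, 4, 5, 7, 9}  B5 = {1, 5, 7, 8, 9}
Tree: B1–B2, B2–B3, B2–B4, B4–B5

The largest bag has 5 vertices, giving width 4; this decomposition certifies tw(G) ≤ 4. On the other hand G contains the 5-clique {1, 5, 7, 8, 9}. A clique must lie in a single bag of any decomposition, so no decomposition can have width below 4. Therefore the treewidth is 4.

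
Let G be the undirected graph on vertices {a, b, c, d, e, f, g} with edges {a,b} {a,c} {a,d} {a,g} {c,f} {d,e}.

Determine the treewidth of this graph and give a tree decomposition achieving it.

Treewidth 1.
Bags: B1 = {a, b}  B2 = {a, c}  B3 = {a, d}  B4 = {a, g}  B5 = {c, f}  B6 = {d, e}
Tree: B1–B2, B2–B3, B3–B4, B2–B5, B3–B6

Every bag has size at most 2, so the width is 2 − 1 = 1 and tw(G) ≤ 1. G has an edge, so its treewidth is at least 1. The upper and lower bounds meet at 1, so that is the treewidth.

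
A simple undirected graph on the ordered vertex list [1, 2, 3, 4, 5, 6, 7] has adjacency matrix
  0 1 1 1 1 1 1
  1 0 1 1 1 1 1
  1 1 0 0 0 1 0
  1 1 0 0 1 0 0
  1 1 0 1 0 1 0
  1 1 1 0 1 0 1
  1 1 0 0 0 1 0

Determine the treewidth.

3

A width-3 tree decomposition is:
Bags: B1 = {1, 2, 3, 6}  B2 = {1, 2, 5, 6}  B3 = {1, 2, 4, 5}  B4 = {1, 2, 6, 7}
Tree: B1–B2, B2–B3, B1–B4
Each bag holds 4 vertices, so the decomposition has width 3, which upper-bounds the treewidth. On the other hand G contains the 4-clique {1, 2, 4, 5}. A clique must lie in a single bag of any decomposition, so no decomposition can have width below 3. Combining the bounds, tw(G) = 3.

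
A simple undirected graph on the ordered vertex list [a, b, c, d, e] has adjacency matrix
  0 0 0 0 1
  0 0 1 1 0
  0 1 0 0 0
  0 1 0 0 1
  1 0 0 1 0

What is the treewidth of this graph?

A width-1 tree decomposition is:
Bags: B1 = {b, c}  B2 = {b, d}  B3 = {d, e}  B4 = {a, e}
Tree: B1–B2, B2–B3, B3–B4
Every bag has size at most 2, so the width is 2 − 1 = 1 and tw(G) ≤ 1. G has an edge, so its treewidth is at least 1. Hence tw(G) = 1 exactly.

1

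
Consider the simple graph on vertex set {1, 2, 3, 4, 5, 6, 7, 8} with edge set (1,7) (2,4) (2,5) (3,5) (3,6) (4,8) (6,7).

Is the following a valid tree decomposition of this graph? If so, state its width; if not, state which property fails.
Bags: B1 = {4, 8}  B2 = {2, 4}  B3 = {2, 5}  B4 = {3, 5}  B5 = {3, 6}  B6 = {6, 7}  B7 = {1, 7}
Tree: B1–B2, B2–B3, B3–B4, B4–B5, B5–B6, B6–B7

Checking the three conditions: (i) the bags cover all of {1, 2, 3, 4, 5, 6, 7, 8}; (ii) for each edge, some bag contains both endpoints; (iii) the bags containing any fixed vertex form a subtree. All hold, so the decomposition is valid with width 2 − 1 = 1.

Yes; width 1.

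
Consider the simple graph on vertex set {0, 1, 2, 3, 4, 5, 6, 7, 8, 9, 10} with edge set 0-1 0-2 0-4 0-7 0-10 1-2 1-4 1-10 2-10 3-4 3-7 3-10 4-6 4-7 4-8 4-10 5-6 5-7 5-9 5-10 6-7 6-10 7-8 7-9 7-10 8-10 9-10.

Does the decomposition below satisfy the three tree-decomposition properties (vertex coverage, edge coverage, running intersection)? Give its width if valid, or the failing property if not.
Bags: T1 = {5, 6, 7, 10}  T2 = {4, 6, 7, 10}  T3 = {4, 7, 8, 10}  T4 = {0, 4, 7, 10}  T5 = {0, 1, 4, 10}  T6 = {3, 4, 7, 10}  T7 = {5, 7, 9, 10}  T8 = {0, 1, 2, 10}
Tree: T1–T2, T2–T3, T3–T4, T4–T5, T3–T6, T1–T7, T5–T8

Yes; width 3.

Every vertex of G appears in some bag (union = {0, 1, 2, 3, 4, 5, 6, 7, 8, 9, 10}); every edge is covered by a bag; and for each vertex v the set of bags containing v is connected in the bag tree. The decomposition is therefore valid. The largest bag has 4 vertices, so the width is 3.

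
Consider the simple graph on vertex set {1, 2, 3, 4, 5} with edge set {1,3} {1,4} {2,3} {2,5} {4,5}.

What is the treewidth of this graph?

A width-2 tree decomposition is:
Bags: B1 = {1, 3, 4}  B2 = {2, 3, 4}  B3 = {2, 4, 5}
Tree: B1–B2, B2–B3
Every bag has size at most 3, so the width is 3 − 1 = 2 and tw(G) ≤ 2. For the lower bound, G contains the cycle 4–1–3–2–5–4, so G is not a forest; only forests have treewidth ≤ 1, hence tw(G) ≥ 2. The upper and lower bounds meet at 2, so that is the treewidth.

2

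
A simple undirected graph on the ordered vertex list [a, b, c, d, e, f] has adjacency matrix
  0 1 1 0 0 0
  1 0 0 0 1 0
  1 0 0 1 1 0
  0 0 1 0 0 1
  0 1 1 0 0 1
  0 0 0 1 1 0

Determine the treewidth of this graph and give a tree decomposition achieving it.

Each bag holds 3 vertices, so the decomposition has width 2, which upper-bounds the treewidth. The edges d–f–e–c–d form a cycle, so G is not a tree and its treewidth is at least 2. Therefore the treewidth is 2.

Treewidth 2.
One such decomposition:
Bags: B1 = {c, d, f}  B2 = {c, e, f}  B3 = {a, c, e}  B4 = {a, b, e}
Tree: B1–B2, B2–B3, B3–B4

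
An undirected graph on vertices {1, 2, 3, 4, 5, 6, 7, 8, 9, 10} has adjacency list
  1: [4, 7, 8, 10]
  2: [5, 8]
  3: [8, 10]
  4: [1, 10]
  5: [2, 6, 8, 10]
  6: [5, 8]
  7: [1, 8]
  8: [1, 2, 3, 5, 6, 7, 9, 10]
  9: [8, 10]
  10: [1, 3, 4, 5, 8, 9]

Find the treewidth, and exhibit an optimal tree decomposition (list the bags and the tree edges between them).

Every bag has size at most 3, so the width is 3 − 1 = 2 and tw(G) ≤ 2. For the lower bound, the 3 vertices {2, 5, 8} are pairwise adjacent, and any tree decomposition puts a clique entirely inside one bag — forcing width ≥ 2. Combining the bounds, tw(G) = 2.

Treewidth 2.
One optimal decomposition is:
Bags: B1 = {1, 8, 10}  B2 = {3, 8, 10}  B3 = {5, 8, 10}  B4 = {5, 6, 8}  B5 = {8, 9, 10}  B6 = {1, 7, 8}  B7 = {1, 4, 10}  B8 = {2, 5, 8}
Tree: B1–B2, B2–B3, B3–B4, B3–B5, B1–B6, B1–B7, B3–B8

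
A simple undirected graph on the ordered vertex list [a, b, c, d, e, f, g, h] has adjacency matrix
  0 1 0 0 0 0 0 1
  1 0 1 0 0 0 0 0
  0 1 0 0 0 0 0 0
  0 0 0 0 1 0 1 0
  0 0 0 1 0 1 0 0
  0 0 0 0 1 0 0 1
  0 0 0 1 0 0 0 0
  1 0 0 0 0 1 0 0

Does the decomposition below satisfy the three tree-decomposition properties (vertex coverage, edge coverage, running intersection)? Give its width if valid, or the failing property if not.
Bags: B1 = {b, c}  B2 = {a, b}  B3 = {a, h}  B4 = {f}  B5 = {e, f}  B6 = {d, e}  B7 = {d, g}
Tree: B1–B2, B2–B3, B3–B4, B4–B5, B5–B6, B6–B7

No — edge (h,f) lies in no bag.

A tree decomposition must satisfy three properties: every vertex lies in some bag; for every edge, both endpoints lie together in some bag; and for every vertex, the bags containing it form a connected subtree. Here edge (h,f) lies in no bag, so the decomposition is invalid.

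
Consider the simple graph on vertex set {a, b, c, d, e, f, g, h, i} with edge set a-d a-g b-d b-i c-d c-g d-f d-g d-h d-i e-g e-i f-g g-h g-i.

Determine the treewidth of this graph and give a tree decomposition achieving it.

Treewidth 2.
One such decomposition:
Bags: B1 = {e, g, i}  B2 = {d, g, i}  B3 = {d, g, h}  B4 = {c, d, g}  B5 = {a, d, g}  B6 = {d, f, g}  B7 = {b, d, i}
Tree: B1–B2, B2–B3, B2–B4, B3–B5, B3–B6, B2–B7

Every bag has size at most 3, so the width is 3 − 1 = 2 and tw(G) ≤ 2. For the lower bound, the 3 vertices {d, f, g} are pairwise adjacent, and any tree decomposition puts a clique entirely inside one bag — forcing width ≥ 2. Therefore the treewidth is 2.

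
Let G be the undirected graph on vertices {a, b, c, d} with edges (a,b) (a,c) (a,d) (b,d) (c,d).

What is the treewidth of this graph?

2

A width-2 tree decomposition is:
Bags: B1 = {a, c, d}  B2 = {a, b, d}
Tree: B1–B2
Every bag has size at most 3, so the width is 3 − 1 = 2 and tw(G) ≤ 2. For the lower bound, the 3 vertices {a, c, d} are pairwise adjacent, and any tree decomposition puts a clique entirely inside one bag — forcing width ≥ 2. Therefore the treewidth is 2.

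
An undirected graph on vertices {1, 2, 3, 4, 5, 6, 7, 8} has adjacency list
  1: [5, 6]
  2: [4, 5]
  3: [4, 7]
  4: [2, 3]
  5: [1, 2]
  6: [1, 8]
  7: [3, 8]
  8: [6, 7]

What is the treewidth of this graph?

A width-2 tree decomposition is:
Bags: B1 = {2, 4, 5}  B2 = {3, 4, 5}  B3 = {3, 5, 7}  B4 = {5, 7, 8}  B5 = {5, 6, 8}  B6 = {1, 5, 6}
Tree: B1–B2, B2–B3, B3–B4, B4–B5, B5–B6
Each bag holds 3 vertices, so the decomposition has width 2, which upper-bounds the treewidth. Since 5–2–4–3–7–8–6–1–5 is a cycle in G, G is not acyclic. Forests are exactly the graphs of treewidth ≤ 1, so tw(G) ≥ 2. Hence tw(G) = 2 exactly.

2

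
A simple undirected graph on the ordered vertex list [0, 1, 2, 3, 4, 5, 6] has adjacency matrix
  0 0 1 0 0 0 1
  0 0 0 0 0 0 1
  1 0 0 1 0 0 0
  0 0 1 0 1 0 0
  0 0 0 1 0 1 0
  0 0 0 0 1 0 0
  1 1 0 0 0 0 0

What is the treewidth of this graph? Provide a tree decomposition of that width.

Every bag has size at most 2, so the width is 2 − 1 = 1 and tw(G) ≤ 1. G has an edge, so its treewidth is at least 1. The upper and lower bounds meet at 1, so that is the treewidth.

Treewidth 1.
Bags: B1 = {1, 6}  B2 = {0, 6}  B3 = {0, 2}  B4 = {2, 3}  B5 = {3, 4}  B6 = {4, 5}
Tree: B1–B2, B2–B3, B3–B4, B4–B5, B5–B6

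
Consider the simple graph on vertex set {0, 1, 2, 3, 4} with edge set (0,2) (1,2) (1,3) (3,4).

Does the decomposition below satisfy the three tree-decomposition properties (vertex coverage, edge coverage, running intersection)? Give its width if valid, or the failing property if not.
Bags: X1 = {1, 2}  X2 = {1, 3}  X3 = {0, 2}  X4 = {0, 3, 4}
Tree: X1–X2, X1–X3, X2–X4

No — bags containing vertex 0 are not connected in the tree.

A tree decomposition must satisfy three properties: every vertex lies in some bag; for every edge, both endpoints lie together in some bag; and for every vertex, the bags containing it form a connected subtree. Here bags containing vertex 0 are not connected in the tree, so the decomposition is invalid.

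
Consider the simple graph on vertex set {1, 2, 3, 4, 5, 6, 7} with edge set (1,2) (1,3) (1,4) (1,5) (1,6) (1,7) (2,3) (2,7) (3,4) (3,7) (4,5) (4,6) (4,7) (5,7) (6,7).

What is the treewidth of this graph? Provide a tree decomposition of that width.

Treewidth 3.
One optimal decomposition is:
Bags: B1 = {1, 4, 6, 7}  B2 = {1, 3, 4, 7}  B3 = {1, 4, 5, 7}  B4 = {1, 2, 3, 7}
Tree: B1–B2, B1–B3, B2–B4

Each bag holds 4 vertices, so the decomposition has width 3, which upper-bounds the treewidth. For the lower bound, the 4 vertices {1, 2, 3, 7} are pairwise adjacent, and any tree decomposition puts a clique entirely inside one bag — forcing width ≥ 3. Therefore the treewidth is 3.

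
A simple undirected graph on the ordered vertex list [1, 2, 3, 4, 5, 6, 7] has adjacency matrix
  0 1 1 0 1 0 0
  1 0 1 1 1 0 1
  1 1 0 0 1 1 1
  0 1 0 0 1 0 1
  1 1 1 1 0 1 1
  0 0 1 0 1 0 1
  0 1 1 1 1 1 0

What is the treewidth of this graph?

3

A width-3 tree decomposition is:
Bags: B1 = {2, 4, 5, 7}  B2 = {2, 3, 5, 7}  B3 = {1, 2, 3, 5}  B4 = {3, 5, 6, 7}
Tree: B1–B2, B2–B3, B2–B4
The largest bag has 4 vertices, giving width 3; this decomposition certifies tw(G) ≤ 3. For the lower bound, the 4 vertices {1, 2, 3, 5} are pairwise adjacent, and any tree decomposition puts a clique entirely inside one bag — forcing width ≥ 3. The upper and lower bounds meet at 3, so that is the treewidth.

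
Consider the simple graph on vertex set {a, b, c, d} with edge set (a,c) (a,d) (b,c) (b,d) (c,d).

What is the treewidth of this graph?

2

A width-2 tree decomposition is:
Bags: B1 = {a, c, d}  B2 = {b, c, d}
Tree: B1–B2
The largest bag has 3 vertices, giving width 2; this decomposition certifies tw(G) ≤ 2. For the lower bound, the 3 vertices {a, c, d} are pairwise adjacent, and any tree decomposition puts a clique entirely inside one bag — forcing width ≥ 2. Therefore the treewidth is 2.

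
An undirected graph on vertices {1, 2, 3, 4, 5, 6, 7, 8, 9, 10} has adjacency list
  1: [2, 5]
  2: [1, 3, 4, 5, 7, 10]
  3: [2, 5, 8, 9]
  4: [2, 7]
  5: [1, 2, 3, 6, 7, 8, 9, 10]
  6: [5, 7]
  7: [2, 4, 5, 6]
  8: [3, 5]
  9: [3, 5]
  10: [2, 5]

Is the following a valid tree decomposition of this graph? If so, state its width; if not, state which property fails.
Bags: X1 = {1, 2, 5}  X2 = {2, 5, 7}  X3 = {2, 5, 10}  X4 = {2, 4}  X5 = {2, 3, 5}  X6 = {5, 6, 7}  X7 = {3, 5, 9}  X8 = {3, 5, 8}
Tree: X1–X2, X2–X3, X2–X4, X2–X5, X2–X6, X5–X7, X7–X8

A tree decomposition must satisfy three properties: every vertex lies in some bag; for every edge, both endpoints lie together in some bag; and for every vertex, the bags containing it form a connected subtree. Here edge (7,4) lies in no bag, so the decomposition is invalid.

No — edge (7,4) lies in no bag.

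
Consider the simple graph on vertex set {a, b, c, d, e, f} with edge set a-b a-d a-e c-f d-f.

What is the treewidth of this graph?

1

A width-1 tree decomposition is:
Bags: B1 = {d, f}  B2 = {c, f}  B3 = {a, d}  B4 = {a, b}  B5 = {a, e}
Tree: B1–B2, B1–B3, B3–B4, B3–B5
Each bag holds 2 vertices, so the decomposition has width 1, which upper-bounds the treewidth. Since G has at least one edge (e.g. d–f), it is not an edgeless graph, so tw(G) ≥ 1. The upper and lower bounds meet at 1, so that is the treewidth.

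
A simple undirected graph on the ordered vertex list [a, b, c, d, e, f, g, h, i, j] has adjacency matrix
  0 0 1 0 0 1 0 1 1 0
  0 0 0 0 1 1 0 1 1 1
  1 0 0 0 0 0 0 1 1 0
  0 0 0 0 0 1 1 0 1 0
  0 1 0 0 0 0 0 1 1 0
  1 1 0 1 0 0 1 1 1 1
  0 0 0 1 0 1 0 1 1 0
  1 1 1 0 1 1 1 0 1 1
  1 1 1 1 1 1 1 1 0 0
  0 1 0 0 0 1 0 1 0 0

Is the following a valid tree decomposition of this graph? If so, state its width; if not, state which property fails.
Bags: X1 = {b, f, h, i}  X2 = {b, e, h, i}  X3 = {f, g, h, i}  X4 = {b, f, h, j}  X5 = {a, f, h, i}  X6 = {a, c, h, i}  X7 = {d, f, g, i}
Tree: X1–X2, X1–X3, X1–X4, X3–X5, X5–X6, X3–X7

Every vertex of G appears in some bag (union = {a, b, c, d, e, f, g, h, i, j}); every edge is covered by a bag; and for each vertex v the set of bags containing v is connected in the bag tree. The decomposition is therefore valid. The largest bag has 4 vertices, so the width is 3.

Yes; width 3.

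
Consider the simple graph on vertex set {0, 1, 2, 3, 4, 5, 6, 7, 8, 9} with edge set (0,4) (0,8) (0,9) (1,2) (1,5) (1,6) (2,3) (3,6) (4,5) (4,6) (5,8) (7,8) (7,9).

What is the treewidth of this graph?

A width-2 tree decomposition is:
Bags: B1 = {0, 7, 9}  B2 = {0, 7, 8}  B3 = {0, 4, 8}  B4 = {4, 5, 8}  B5 = {4, 5, 6}  B6 = {1, 5, 6}  B7 = {1, 3, 6}  B8 = {1, 2, 3}
Tree: B1–B2, B2–B3, B3–B4, B4–B5, B5–B6, B6–B7, B7–B8
The largest bag has 3 vertices, giving width 2; this decomposition certifies tw(G) ≤ 2. Since 9–7–8–0–9 is a cycle in G, G is not acyclic. Forests are exactly the graphs of treewidth ≤ 1, so tw(G) ≥ 2. Hence tw(G) = 2 exactly.

2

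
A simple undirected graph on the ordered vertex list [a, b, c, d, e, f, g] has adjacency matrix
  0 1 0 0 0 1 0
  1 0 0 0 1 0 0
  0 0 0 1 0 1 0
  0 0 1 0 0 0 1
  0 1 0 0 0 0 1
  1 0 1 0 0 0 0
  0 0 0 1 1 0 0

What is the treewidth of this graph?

2

A width-2 tree decomposition is:
Bags: B1 = {a, b, f}  B2 = {b, e, f}  B3 = {e, f, g}  B4 = {d, f, g}  B5 = {c, d, f}
Tree: B1–B2, B2–B3, B3–B4, B4–B5
Each bag holds 3 vertices, so the decomposition has width 2, which upper-bounds the treewidth. The edges f–a–b–e–g–d–c–f form a cycle, so G is not a tree and its treewidth is at least 2. Hence tw(G) = 2 exactly.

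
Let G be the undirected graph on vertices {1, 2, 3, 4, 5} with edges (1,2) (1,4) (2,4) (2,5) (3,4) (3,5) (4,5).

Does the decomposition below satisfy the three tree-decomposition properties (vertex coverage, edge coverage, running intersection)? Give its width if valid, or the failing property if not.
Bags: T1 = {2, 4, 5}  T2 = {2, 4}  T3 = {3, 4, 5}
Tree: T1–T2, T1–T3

No — vertex 1 appears in no bag.

A tree decomposition must satisfy three properties: every vertex lies in some bag; for every edge, both endpoints lie together in some bag; and for every vertex, the bags containing it form a connected subtree. Here vertex 1 appears in no bag, so the decomposition is invalid.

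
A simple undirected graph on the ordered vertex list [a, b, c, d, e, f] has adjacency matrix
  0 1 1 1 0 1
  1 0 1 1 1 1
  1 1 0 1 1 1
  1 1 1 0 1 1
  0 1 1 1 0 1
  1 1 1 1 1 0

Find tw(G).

4

A width-4 tree decomposition is:
Bags: B1 = {b, c, d, e, f}  B2 = {a, b, c, d, f}
Tree: B1–B2
Every bag has size at most 5, so the width is 5 − 1 = 4 and tw(G) ≤ 4. On the other hand G contains the 5-clique {b, c, d, e, f}. A clique must lie in a single bag of any decomposition, so no decomposition can have width below 4. Hence tw(G) = 4 exactly.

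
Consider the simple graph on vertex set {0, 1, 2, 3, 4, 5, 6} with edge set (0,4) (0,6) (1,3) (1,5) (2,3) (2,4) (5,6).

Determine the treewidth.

A width-2 tree decomposition is:
Bags: B1 = {0, 2, 4}  B2 = {0, 2, 6}  B3 = {2, 5, 6}  B4 = {1, 2, 5}  B5 = {1, 2, 3}
Tree: B1–B2, B2–B3, B3–B4, B4–B5
Each bag holds 3 vertices, so the decomposition has width 2, which upper-bounds the treewidth. The edges 2–4–0–6–5–1–3–2 form a cycle, so G is not a tree and its treewidth is at least 2. Therefore the treewidth is 2.

2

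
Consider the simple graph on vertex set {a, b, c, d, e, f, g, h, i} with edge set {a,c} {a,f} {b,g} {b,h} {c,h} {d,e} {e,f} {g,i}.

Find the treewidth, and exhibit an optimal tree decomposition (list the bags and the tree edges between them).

The largest bag has 2 vertices, giving width 1; this decomposition certifies tw(G) ≤ 1. Any graph with an edge has treewidth ≥ 1, and G has the edge d–e. Therefore the treewidth is 1.

Treewidth 1.
One optimal decomposition is:
Bags: B1 = {d, e}  B2 = {e, f}  B3 = {a, f}  B4 = {a, c}  B5 = {c, h}  B6 = {b, h}  B7 = {b, g}  B8 = {g, i}
Tree: B1–B2, B2–B3, B3–B4, B4–B5, B5–B6, B6–B7, B7–B8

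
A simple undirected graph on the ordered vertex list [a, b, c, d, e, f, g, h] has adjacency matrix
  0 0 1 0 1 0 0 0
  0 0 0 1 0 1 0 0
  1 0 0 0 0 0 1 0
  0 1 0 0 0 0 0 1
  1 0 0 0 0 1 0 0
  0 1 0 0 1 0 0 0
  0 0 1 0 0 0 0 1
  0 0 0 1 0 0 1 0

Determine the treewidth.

A width-2 tree decomposition is:
Bags: B1 = {a, c, g}  B2 = {a, g, h}  B3 = {a, d, h}  B4 = {a, b, d}  B5 = {a, b, f}  B6 = {a, e, f}
Tree: B1–B2, B2–B3, B3–B4, B4–B5, B5–B6
Every bag has size at most 3, so the width is 3 − 1 = 2 and tw(G) ≤ 2. Since a–c–g–h–d–b–f–e–a is a cycle in G, G is not acyclic. Forests are exactly the graphs of treewidth ≤ 1, so tw(G) ≥ 2. Hence tw(G) = 2 exactly.

2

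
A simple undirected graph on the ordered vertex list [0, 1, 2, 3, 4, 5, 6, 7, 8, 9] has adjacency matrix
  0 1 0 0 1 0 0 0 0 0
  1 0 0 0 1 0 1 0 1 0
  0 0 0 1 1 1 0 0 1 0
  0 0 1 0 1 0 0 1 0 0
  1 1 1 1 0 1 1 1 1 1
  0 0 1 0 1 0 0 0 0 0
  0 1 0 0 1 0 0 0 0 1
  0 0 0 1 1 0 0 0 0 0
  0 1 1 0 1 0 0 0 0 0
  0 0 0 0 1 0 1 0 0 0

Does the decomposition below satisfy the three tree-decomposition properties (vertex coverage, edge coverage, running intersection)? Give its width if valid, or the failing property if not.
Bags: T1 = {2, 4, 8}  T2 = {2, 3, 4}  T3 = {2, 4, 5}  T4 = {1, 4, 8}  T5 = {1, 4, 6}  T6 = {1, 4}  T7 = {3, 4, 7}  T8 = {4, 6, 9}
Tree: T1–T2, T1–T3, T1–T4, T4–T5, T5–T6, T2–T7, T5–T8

A tree decomposition must satisfy three properties: every vertex lies in some bag; for every edge, both endpoints lie together in some bag; and for every vertex, the bags containing it form a connected subtree. Here vertex 0 appears in no bag, so the decomposition is invalid.

No — vertex 0 appears in no bag.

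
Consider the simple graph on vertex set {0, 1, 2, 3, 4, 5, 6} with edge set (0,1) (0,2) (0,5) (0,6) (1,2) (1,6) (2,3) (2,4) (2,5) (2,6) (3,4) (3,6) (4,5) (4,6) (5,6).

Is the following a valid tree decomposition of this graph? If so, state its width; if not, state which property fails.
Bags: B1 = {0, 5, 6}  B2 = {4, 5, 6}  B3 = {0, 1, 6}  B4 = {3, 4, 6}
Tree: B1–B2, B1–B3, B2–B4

No — vertex 2 appears in no bag.

A tree decomposition must satisfy three properties: every vertex lies in some bag; for every edge, both endpoints lie together in some bag; and for every vertex, the bags containing it form a connected subtree. Here vertex 2 appears in no bag, so the decomposition is invalid.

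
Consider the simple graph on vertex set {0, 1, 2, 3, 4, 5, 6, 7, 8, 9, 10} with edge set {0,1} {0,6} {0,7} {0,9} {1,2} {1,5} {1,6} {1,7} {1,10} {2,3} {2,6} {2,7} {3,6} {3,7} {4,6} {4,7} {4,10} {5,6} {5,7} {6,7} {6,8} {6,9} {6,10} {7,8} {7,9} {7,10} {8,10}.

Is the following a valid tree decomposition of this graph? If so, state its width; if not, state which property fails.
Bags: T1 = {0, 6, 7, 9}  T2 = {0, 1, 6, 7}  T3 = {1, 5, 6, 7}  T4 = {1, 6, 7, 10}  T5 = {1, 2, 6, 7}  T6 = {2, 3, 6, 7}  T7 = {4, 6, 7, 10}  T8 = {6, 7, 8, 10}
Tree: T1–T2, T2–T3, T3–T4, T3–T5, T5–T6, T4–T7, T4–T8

Every vertex of G appears in some bag (union = {0, 1, 2, 3, 4, 5, 6, 7, 8, 9, 10}); every edge is covered by a bag; and for each vertex v the set of bags containing v is connected in the bag tree. The decomposition is therefore valid. The largest bag has 4 vertices, so the width is 3.

Yes; width 3.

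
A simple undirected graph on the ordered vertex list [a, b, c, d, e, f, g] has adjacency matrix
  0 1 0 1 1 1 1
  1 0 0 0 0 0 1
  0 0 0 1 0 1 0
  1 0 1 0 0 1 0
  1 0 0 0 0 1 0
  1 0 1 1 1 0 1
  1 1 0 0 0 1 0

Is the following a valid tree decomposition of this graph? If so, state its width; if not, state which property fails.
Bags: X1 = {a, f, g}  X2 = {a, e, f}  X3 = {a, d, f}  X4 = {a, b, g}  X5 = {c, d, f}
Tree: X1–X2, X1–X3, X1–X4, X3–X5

Yes; width 2.

Checking the three conditions: (i) the bags cover all of {a, b, c, d, e, f, g}; (ii) for each edge, some bag contains both endpoints; (iii) the bags containing any fixed vertex form a subtree. All hold, so the decomposition is valid with width 3 − 1 = 2.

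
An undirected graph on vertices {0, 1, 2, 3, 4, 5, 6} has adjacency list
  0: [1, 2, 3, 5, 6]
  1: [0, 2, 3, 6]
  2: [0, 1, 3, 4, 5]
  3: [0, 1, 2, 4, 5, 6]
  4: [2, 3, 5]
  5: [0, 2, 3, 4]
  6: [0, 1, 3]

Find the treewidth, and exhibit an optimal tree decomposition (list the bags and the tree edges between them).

Treewidth 3.
One optimal decomposition is:
Bags: B1 = {0, 2, 3, 5}  B2 = {0, 1, 2, 3}  B3 = {2, 3, 4, 5}  B4 = {0, 1, 3, 6}
Tree: B1–B2, B1–B3, B2–B4

Every bag has size at most 4, so the width is 4 − 1 = 3 and tw(G) ≤ 3. For the lower bound, the 4 vertices {0, 1, 2, 3} are pairwise adjacent, and any tree decomposition puts a clique entirely inside one bag — forcing width ≥ 3. Combining the bounds, tw(G) = 3.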